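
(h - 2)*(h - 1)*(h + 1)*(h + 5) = h^4 + 3*h^3 - 11*h^2 - 3*h + 10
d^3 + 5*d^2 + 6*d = d*(d + 2)*(d + 3)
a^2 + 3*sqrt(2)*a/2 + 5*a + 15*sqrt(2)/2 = (a + 5)*(a + 3*sqrt(2)/2)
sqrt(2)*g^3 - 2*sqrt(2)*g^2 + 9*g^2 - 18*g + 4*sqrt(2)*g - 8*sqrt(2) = (g - 2)*(g + 4*sqrt(2))*(sqrt(2)*g + 1)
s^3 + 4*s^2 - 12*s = s*(s - 2)*(s + 6)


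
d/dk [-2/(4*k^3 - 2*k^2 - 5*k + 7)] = 2*(12*k^2 - 4*k - 5)/(4*k^3 - 2*k^2 - 5*k + 7)^2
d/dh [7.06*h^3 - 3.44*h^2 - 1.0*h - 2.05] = 21.18*h^2 - 6.88*h - 1.0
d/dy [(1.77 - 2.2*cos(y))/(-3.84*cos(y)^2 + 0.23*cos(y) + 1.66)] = (8.448*cos(y)^2 - 13.5936*cos(y) + 4.0591)*sin(y)/(14.7456*cos(y)^4 - 1.7664*cos(y)^3 - 12.6959*cos(y)^2 + 0.7636*cos(y) + 2.7556)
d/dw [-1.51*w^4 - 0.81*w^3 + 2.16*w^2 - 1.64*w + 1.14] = -6.04*w^3 - 2.43*w^2 + 4.32*w - 1.64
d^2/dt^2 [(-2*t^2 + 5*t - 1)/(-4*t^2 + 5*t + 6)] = 2*(-40*t^3 + 192*t^2 - 420*t + 271)/(64*t^6 - 240*t^5 + 12*t^4 + 595*t^3 - 18*t^2 - 540*t - 216)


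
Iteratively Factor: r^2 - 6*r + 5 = (r - 5)*(r - 1)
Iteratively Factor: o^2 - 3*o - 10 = (o - 5)*(o + 2)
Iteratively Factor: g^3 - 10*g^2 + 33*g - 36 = (g - 4)*(g^2 - 6*g + 9) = (g - 4)*(g - 3)*(g - 3)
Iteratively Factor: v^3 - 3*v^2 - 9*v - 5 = (v - 5)*(v^2 + 2*v + 1) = (v - 5)*(v + 1)*(v + 1)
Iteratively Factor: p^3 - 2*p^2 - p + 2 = (p + 1)*(p^2 - 3*p + 2) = (p - 2)*(p + 1)*(p - 1)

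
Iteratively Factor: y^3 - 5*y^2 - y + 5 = (y + 1)*(y^2 - 6*y + 5) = (y - 1)*(y + 1)*(y - 5)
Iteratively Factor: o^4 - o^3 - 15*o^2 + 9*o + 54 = (o + 3)*(o^3 - 4*o^2 - 3*o + 18) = (o + 2)*(o + 3)*(o^2 - 6*o + 9) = (o - 3)*(o + 2)*(o + 3)*(o - 3)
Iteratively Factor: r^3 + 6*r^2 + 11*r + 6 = (r + 3)*(r^2 + 3*r + 2) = (r + 2)*(r + 3)*(r + 1)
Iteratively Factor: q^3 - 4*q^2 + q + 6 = (q - 2)*(q^2 - 2*q - 3) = (q - 2)*(q + 1)*(q - 3)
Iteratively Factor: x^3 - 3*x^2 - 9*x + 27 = (x - 3)*(x^2 - 9) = (x - 3)*(x + 3)*(x - 3)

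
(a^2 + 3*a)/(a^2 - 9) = a/(a - 3)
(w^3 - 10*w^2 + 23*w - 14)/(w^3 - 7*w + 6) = (w - 7)/(w + 3)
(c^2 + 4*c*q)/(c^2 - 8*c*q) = (c + 4*q)/(c - 8*q)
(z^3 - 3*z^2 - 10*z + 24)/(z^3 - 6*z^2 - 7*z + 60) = (z - 2)/(z - 5)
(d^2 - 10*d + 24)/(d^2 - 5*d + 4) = (d - 6)/(d - 1)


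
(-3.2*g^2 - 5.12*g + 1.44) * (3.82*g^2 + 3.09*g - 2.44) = -12.224*g^4 - 29.4464*g^3 - 2.512*g^2 + 16.9424*g - 3.5136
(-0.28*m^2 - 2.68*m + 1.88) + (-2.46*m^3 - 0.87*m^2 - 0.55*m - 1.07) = -2.46*m^3 - 1.15*m^2 - 3.23*m + 0.81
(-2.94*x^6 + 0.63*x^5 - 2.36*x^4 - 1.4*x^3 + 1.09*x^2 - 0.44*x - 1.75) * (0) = 0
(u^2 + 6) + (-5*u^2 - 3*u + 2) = -4*u^2 - 3*u + 8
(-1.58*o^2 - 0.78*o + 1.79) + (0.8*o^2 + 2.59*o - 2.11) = -0.78*o^2 + 1.81*o - 0.32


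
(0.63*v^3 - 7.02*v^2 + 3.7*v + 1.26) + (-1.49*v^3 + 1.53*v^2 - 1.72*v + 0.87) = -0.86*v^3 - 5.49*v^2 + 1.98*v + 2.13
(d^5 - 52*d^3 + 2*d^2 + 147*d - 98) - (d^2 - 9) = d^5 - 52*d^3 + d^2 + 147*d - 89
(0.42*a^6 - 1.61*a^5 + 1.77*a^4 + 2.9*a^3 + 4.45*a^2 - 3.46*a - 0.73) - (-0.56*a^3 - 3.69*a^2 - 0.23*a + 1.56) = 0.42*a^6 - 1.61*a^5 + 1.77*a^4 + 3.46*a^3 + 8.14*a^2 - 3.23*a - 2.29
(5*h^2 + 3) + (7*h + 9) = 5*h^2 + 7*h + 12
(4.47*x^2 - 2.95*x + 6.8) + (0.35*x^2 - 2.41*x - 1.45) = 4.82*x^2 - 5.36*x + 5.35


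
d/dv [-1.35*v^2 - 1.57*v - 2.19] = -2.7*v - 1.57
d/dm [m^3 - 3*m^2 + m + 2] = 3*m^2 - 6*m + 1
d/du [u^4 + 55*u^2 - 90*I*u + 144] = 4*u^3 + 110*u - 90*I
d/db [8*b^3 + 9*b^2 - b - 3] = 24*b^2 + 18*b - 1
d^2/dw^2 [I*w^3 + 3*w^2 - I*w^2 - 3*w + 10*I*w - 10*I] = 6*I*w + 6 - 2*I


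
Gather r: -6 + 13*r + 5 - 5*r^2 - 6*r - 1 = -5*r^2 + 7*r - 2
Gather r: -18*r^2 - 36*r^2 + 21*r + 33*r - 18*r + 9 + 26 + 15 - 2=-54*r^2 + 36*r + 48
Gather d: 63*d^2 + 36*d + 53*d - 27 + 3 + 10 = 63*d^2 + 89*d - 14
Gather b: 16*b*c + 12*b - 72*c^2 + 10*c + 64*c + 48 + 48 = b*(16*c + 12) - 72*c^2 + 74*c + 96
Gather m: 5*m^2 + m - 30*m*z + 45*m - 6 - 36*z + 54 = 5*m^2 + m*(46 - 30*z) - 36*z + 48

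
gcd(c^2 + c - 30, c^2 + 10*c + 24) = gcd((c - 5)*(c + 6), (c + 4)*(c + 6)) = c + 6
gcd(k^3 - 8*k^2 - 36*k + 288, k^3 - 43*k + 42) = k - 6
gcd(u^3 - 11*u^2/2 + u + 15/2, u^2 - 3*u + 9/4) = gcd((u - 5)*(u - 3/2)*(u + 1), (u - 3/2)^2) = u - 3/2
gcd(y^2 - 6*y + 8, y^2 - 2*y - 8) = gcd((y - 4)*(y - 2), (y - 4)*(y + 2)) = y - 4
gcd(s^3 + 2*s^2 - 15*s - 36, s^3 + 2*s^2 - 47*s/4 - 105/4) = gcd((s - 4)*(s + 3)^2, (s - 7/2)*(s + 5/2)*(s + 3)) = s + 3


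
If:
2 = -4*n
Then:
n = -1/2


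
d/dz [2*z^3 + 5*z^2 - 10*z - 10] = 6*z^2 + 10*z - 10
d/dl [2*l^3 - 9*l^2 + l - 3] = 6*l^2 - 18*l + 1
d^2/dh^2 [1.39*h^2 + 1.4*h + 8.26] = 2.78000000000000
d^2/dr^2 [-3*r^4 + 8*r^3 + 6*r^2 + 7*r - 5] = -36*r^2 + 48*r + 12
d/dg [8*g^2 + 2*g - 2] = 16*g + 2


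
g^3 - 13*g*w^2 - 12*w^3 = (g - 4*w)*(g + w)*(g + 3*w)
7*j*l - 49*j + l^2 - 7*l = (7*j + l)*(l - 7)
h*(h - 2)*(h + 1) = h^3 - h^2 - 2*h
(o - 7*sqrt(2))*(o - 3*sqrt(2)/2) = o^2 - 17*sqrt(2)*o/2 + 21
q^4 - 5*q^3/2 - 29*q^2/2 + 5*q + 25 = (q - 5)*(q + 5/2)*(q - sqrt(2))*(q + sqrt(2))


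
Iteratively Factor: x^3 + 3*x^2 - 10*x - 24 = (x + 4)*(x^2 - x - 6) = (x + 2)*(x + 4)*(x - 3)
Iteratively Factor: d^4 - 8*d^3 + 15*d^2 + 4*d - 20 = (d - 2)*(d^3 - 6*d^2 + 3*d + 10) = (d - 2)^2*(d^2 - 4*d - 5) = (d - 5)*(d - 2)^2*(d + 1)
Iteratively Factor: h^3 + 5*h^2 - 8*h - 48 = (h + 4)*(h^2 + h - 12) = (h - 3)*(h + 4)*(h + 4)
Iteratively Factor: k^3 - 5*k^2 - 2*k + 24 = (k + 2)*(k^2 - 7*k + 12) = (k - 3)*(k + 2)*(k - 4)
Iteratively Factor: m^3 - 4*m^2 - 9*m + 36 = (m - 4)*(m^2 - 9) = (m - 4)*(m + 3)*(m - 3)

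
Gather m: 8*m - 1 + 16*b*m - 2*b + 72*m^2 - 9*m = -2*b + 72*m^2 + m*(16*b - 1) - 1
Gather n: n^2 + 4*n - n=n^2 + 3*n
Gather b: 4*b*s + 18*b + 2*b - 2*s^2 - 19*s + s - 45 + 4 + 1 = b*(4*s + 20) - 2*s^2 - 18*s - 40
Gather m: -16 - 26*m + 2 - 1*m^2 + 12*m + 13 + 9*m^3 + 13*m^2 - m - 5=9*m^3 + 12*m^2 - 15*m - 6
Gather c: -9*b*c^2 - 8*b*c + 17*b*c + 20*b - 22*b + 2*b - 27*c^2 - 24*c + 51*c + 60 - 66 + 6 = c^2*(-9*b - 27) + c*(9*b + 27)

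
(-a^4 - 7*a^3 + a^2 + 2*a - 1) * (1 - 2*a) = 2*a^5 + 13*a^4 - 9*a^3 - 3*a^2 + 4*a - 1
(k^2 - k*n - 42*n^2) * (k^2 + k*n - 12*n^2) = k^4 - 55*k^2*n^2 - 30*k*n^3 + 504*n^4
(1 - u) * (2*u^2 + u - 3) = -2*u^3 + u^2 + 4*u - 3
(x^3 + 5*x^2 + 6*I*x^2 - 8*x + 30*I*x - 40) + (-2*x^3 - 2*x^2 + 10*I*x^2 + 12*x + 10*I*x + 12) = -x^3 + 3*x^2 + 16*I*x^2 + 4*x + 40*I*x - 28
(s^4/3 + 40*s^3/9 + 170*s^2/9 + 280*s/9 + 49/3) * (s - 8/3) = s^5/3 + 32*s^4/9 + 190*s^3/27 - 520*s^2/27 - 1799*s/27 - 392/9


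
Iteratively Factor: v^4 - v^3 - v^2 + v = (v)*(v^3 - v^2 - v + 1) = v*(v - 1)*(v^2 - 1) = v*(v - 1)^2*(v + 1)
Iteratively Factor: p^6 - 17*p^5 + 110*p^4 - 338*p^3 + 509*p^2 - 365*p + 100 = (p - 1)*(p^5 - 16*p^4 + 94*p^3 - 244*p^2 + 265*p - 100) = (p - 5)*(p - 1)*(p^4 - 11*p^3 + 39*p^2 - 49*p + 20) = (p - 5)*(p - 1)^2*(p^3 - 10*p^2 + 29*p - 20) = (p - 5)*(p - 4)*(p - 1)^2*(p^2 - 6*p + 5) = (p - 5)^2*(p - 4)*(p - 1)^2*(p - 1)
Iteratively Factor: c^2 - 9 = (c - 3)*(c + 3)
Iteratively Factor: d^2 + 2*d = (d)*(d + 2)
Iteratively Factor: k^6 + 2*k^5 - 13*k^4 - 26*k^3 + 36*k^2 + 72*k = (k + 3)*(k^5 - k^4 - 10*k^3 + 4*k^2 + 24*k) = (k - 3)*(k + 3)*(k^4 + 2*k^3 - 4*k^2 - 8*k) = (k - 3)*(k - 2)*(k + 3)*(k^3 + 4*k^2 + 4*k) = (k - 3)*(k - 2)*(k + 2)*(k + 3)*(k^2 + 2*k) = k*(k - 3)*(k - 2)*(k + 2)*(k + 3)*(k + 2)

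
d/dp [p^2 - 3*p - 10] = 2*p - 3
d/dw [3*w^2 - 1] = 6*w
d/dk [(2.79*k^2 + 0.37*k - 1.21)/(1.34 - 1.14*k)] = (-3.1806*k^2 + 7.4772*k - 0.8836)/(1.2996*k^2 - 3.0552*k + 1.7956)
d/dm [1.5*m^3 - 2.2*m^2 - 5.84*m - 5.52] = 4.5*m^2 - 4.4*m - 5.84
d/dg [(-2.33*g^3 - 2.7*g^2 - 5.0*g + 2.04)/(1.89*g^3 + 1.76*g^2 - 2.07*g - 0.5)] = (1.0022*g^4 + 28.5462*g^3 + 6.3172*g^2 - 4.4808*g + 6.7228)/(3.5721*g^6 + 6.6528*g^5 - 4.727*g^4 - 9.1764*g^3 + 2.5249*g^2 + 2.07*g + 0.25)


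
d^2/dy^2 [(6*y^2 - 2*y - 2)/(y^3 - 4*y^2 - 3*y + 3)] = 4*(3*y^6 - 3*y^5 + 33*y^4 - 86*y^3 + 87*y^2 - 63*y - 3)/(y^9 - 12*y^8 + 39*y^7 + 17*y^6 - 189*y^5 - 18*y^4 + 216*y^3 - 27*y^2 - 81*y + 27)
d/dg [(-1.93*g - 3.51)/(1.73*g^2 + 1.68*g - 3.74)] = (3.3389*g^2 + 12.1446*g + 13.115)/(2.9929*g^4 + 5.8128*g^3 - 10.118*g^2 - 12.5664*g + 13.9876)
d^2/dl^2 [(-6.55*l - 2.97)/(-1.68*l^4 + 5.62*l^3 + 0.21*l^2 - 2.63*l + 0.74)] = (221.84064*l^7 - 821.82912*l^6 + 386.15532*l^5 + 979.546068*l^4 + 465.636466*l^3 - 545.178462*l^2 - 90.059022*l + 65.65853)/(4.741632*l^12 - 47.585664*l^11 + 157.407264*l^10 - 143.339176*l^9 - 174.930084*l^8 + 284.81091*l^7 - 15.075465*l^6 - 141.128769*l^5 + 63.930219*l^4 + 11.411123*l^3 - 15.700506*l^2 + 4.320564*l - 0.405224)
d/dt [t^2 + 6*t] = 2*t + 6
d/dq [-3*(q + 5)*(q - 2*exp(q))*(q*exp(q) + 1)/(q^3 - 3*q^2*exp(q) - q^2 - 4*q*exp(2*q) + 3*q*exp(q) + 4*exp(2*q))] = 3*(-(q + 5)*(q - 2*exp(q))*(q*exp(q) + 1)*(3*q^2*exp(q) - 3*q^2 + 8*q*exp(2*q) + 3*q*exp(q) + 2*q - 4*exp(2*q) - 3*exp(q)) + (-(q + 1)*(q + 5)*(q - 2*exp(q))*exp(q) + (q + 5)*(q*exp(q) + 1)*(2*exp(q) - 1) - (q - 2*exp(q))*(q*exp(q) + 1))*(q^3 - 3*q^2*exp(q) - q^2 - 4*q*exp(2*q) + 3*q*exp(q) + 4*exp(2*q)))/(q^3 - 3*q^2*exp(q) - q^2 - 4*q*exp(2*q) + 3*q*exp(q) + 4*exp(2*q))^2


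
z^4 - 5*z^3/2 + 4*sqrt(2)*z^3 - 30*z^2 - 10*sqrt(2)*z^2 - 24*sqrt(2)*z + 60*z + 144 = (z - 4)*(z + 3/2)*(z - 2*sqrt(2))*(z + 6*sqrt(2))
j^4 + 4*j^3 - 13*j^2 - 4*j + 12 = (j - 2)*(j - 1)*(j + 1)*(j + 6)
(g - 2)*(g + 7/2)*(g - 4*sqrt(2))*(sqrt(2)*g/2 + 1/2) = sqrt(2)*g^4/2 - 7*g^3/2 + 3*sqrt(2)*g^3/4 - 11*sqrt(2)*g^2/2 - 21*g^2/4 - 3*sqrt(2)*g + 49*g/2 + 14*sqrt(2)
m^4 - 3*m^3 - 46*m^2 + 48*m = m*(m - 8)*(m - 1)*(m + 6)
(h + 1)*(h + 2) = h^2 + 3*h + 2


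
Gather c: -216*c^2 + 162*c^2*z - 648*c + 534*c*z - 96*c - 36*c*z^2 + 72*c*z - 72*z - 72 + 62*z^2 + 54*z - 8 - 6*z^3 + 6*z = c^2*(162*z - 216) + c*(-36*z^2 + 606*z - 744) - 6*z^3 + 62*z^2 - 12*z - 80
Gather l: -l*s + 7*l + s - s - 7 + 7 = l*(7 - s)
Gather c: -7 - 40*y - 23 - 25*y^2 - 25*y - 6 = -25*y^2 - 65*y - 36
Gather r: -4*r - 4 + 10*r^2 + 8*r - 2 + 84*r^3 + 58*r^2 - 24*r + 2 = 84*r^3 + 68*r^2 - 20*r - 4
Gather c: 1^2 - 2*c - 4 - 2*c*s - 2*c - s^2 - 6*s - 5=c*(-2*s - 4) - s^2 - 6*s - 8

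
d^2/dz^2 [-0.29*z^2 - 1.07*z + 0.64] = -0.580000000000000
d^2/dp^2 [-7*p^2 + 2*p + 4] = -14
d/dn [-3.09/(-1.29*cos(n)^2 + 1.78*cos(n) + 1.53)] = (7.9722*cos(n) - 5.5002)*sin(n)/(-1.29*cos(n)^2 + 1.78*cos(n) + 1.53)^2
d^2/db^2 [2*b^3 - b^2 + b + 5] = 12*b - 2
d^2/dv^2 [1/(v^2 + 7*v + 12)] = 2*(-v^2 - 7*v + (2*v + 7)^2 - 12)/(v^2 + 7*v + 12)^3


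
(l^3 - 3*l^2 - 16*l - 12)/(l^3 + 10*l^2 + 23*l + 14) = (l - 6)/(l + 7)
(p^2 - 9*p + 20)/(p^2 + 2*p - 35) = (p - 4)/(p + 7)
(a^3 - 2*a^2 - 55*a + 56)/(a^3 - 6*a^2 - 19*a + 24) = (a + 7)/(a + 3)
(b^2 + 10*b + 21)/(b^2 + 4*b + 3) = (b + 7)/(b + 1)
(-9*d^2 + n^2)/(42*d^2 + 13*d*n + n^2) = (-9*d^2 + n^2)/(42*d^2 + 13*d*n + n^2)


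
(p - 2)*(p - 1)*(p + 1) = p^3 - 2*p^2 - p + 2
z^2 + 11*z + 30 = (z + 5)*(z + 6)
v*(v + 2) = v^2 + 2*v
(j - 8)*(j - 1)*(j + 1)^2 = j^4 - 7*j^3 - 9*j^2 + 7*j + 8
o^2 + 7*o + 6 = (o + 1)*(o + 6)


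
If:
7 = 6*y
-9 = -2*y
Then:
No Solution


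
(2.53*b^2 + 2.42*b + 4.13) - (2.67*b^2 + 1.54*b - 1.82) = -0.14*b^2 + 0.88*b + 5.95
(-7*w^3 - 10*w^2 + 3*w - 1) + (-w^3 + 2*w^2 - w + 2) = -8*w^3 - 8*w^2 + 2*w + 1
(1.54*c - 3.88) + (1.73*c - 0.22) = 3.27*c - 4.1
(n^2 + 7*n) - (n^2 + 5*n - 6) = 2*n + 6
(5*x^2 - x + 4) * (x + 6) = 5*x^3 + 29*x^2 - 2*x + 24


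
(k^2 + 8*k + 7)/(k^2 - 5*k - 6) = (k + 7)/(k - 6)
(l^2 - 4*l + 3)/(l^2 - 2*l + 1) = (l - 3)/(l - 1)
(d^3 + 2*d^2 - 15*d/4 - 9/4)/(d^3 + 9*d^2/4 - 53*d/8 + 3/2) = 2*(2*d^2 + 7*d + 3)/(4*d^2 + 15*d - 4)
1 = 1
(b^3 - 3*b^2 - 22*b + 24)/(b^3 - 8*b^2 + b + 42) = (b^3 - 3*b^2 - 22*b + 24)/(b^3 - 8*b^2 + b + 42)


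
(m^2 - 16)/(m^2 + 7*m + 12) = (m - 4)/(m + 3)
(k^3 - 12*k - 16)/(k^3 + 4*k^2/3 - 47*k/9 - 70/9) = 9*(k^2 - 2*k - 8)/(9*k^2 - 6*k - 35)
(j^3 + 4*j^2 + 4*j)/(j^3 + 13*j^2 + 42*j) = (j^2 + 4*j + 4)/(j^2 + 13*j + 42)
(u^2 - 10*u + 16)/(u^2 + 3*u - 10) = (u - 8)/(u + 5)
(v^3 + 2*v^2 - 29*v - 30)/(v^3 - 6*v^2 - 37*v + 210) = (v + 1)/(v - 7)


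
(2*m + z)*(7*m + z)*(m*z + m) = 14*m^3*z + 14*m^3 + 9*m^2*z^2 + 9*m^2*z + m*z^3 + m*z^2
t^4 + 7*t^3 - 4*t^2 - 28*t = t*(t - 2)*(t + 2)*(t + 7)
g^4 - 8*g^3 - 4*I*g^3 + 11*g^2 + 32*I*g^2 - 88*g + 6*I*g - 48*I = (g - 8)*(g - 6*I)*(g + I)^2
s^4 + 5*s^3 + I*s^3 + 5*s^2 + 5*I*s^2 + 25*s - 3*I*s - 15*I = (s + 5)*(s - I)^2*(s + 3*I)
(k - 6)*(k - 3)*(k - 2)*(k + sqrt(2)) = k^4 - 11*k^3 + sqrt(2)*k^3 - 11*sqrt(2)*k^2 + 36*k^2 - 36*k + 36*sqrt(2)*k - 36*sqrt(2)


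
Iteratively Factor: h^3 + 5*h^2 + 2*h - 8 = (h - 1)*(h^2 + 6*h + 8) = (h - 1)*(h + 4)*(h + 2)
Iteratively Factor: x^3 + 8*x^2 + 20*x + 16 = (x + 2)*(x^2 + 6*x + 8) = (x + 2)^2*(x + 4)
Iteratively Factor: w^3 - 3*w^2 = (w - 3)*(w^2) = w*(w - 3)*(w)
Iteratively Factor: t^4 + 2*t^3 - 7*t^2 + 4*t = (t - 1)*(t^3 + 3*t^2 - 4*t) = (t - 1)*(t + 4)*(t^2 - t) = t*(t - 1)*(t + 4)*(t - 1)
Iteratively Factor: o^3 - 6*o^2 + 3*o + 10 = (o - 2)*(o^2 - 4*o - 5) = (o - 2)*(o + 1)*(o - 5)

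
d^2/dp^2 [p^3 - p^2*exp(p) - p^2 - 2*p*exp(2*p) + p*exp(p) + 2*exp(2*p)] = -p^2*exp(p) - 8*p*exp(2*p) - 3*p*exp(p) + 6*p - 2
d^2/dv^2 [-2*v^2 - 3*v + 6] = -4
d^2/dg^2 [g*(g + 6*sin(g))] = -6*g*sin(g) + 12*cos(g) + 2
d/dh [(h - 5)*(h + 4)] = 2*h - 1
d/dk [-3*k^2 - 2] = -6*k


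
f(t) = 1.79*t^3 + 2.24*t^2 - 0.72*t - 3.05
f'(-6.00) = 165.72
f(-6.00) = -304.73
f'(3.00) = 61.05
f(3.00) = 63.28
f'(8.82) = 456.54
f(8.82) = 1393.03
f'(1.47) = 17.47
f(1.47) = 6.42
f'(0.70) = 5.05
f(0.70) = -1.84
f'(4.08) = 106.95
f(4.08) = 152.87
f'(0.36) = 1.59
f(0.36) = -2.94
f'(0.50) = 2.86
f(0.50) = -2.63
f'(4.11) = 108.40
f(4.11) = 156.10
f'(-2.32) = 17.79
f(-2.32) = -11.68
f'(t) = 5.37*t^2 + 4.48*t - 0.72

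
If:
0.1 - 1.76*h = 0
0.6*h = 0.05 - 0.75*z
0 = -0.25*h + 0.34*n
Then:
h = 0.06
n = 0.04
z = 0.02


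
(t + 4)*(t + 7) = t^2 + 11*t + 28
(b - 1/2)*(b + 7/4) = b^2 + 5*b/4 - 7/8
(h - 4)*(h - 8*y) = h^2 - 8*h*y - 4*h + 32*y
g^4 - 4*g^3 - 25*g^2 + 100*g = g*(g - 5)*(g - 4)*(g + 5)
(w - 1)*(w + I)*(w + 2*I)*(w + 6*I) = w^4 - w^3 + 9*I*w^3 - 20*w^2 - 9*I*w^2 + 20*w - 12*I*w + 12*I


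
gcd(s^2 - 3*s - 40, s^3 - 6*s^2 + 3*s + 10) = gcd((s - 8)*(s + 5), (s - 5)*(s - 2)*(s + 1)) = 1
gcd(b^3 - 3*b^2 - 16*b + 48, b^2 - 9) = b - 3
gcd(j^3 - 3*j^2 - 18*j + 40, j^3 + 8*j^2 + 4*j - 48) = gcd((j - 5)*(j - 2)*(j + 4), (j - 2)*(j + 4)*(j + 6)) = j^2 + 2*j - 8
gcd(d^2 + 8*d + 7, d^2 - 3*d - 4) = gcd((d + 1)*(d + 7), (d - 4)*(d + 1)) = d + 1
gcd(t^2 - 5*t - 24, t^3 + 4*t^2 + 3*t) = t + 3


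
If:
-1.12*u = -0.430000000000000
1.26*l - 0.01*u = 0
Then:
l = 0.00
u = 0.38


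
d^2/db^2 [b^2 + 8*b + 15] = 2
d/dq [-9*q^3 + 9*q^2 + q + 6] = -27*q^2 + 18*q + 1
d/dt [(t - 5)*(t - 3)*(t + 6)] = 3*t^2 - 4*t - 33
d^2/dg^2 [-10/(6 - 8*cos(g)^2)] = 40*(-8*sin(g)^4 + 10*sin(g)^2 + 1)/(4*cos(g)^2 - 3)^3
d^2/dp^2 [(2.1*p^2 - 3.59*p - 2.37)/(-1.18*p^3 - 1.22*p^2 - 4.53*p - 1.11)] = (-5.84808000000001*p^6 + 29.992296*p^5 + 137.96088*p^4 + 88.616212*p^3 + 57.813372*p^2 + 30.793428*p + 49.572144)/(1.643032*p^9 + 5.096184*p^8 + 24.191652*p^7 + 45.580868*p^6 + 102.459078*p^5 + 115.66323*p^4 + 134.128467*p^3 + 72.844083*p^2 + 16.744239*p + 1.367631)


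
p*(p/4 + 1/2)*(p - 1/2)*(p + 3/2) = p^4/4 + 3*p^3/4 + 5*p^2/16 - 3*p/8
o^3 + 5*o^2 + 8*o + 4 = (o + 1)*(o + 2)^2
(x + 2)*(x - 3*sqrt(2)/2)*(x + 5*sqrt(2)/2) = x^3 + sqrt(2)*x^2 + 2*x^2 - 15*x/2 + 2*sqrt(2)*x - 15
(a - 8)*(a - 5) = a^2 - 13*a + 40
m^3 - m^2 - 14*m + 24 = (m - 3)*(m - 2)*(m + 4)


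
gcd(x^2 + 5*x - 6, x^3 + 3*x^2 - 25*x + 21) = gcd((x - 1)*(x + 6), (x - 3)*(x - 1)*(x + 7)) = x - 1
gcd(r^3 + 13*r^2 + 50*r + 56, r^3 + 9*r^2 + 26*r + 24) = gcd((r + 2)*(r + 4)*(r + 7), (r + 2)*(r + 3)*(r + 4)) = r^2 + 6*r + 8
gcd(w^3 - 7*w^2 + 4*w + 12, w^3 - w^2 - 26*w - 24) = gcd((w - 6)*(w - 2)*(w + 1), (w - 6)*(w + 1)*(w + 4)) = w^2 - 5*w - 6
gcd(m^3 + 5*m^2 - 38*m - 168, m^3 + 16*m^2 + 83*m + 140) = m^2 + 11*m + 28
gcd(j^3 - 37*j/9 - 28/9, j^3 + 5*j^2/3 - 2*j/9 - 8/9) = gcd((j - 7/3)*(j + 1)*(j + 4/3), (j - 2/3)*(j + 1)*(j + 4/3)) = j^2 + 7*j/3 + 4/3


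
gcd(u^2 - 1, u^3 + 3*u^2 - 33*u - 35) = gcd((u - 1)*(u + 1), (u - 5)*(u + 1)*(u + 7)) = u + 1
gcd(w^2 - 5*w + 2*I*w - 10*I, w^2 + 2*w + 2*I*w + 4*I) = w + 2*I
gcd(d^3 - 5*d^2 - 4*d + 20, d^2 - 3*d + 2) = d - 2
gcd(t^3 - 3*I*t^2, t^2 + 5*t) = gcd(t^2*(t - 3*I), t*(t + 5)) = t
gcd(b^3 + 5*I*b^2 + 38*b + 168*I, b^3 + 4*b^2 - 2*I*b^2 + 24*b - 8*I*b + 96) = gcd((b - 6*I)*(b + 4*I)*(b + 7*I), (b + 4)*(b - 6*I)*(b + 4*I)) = b^2 - 2*I*b + 24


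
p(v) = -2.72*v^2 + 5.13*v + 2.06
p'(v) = 5.13 - 5.44*v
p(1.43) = 3.83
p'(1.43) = -2.65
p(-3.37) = -46.12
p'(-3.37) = 23.46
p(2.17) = 0.38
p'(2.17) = -6.67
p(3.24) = -9.87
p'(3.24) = -12.50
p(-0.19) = 0.99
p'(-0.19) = 6.16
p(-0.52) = -1.34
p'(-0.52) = 7.96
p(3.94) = -19.95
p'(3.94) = -16.30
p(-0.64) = -2.34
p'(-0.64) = 8.61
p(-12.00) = -451.18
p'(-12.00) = 70.41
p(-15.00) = -686.89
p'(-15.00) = 86.73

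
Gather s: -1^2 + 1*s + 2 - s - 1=0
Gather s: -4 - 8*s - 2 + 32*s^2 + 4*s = 32*s^2 - 4*s - 6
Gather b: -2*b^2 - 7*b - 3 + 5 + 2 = -2*b^2 - 7*b + 4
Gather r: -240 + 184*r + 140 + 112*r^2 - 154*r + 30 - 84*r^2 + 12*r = 28*r^2 + 42*r - 70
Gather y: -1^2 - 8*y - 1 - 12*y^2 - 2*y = -12*y^2 - 10*y - 2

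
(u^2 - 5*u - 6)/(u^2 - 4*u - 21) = (-u^2 + 5*u + 6)/(-u^2 + 4*u + 21)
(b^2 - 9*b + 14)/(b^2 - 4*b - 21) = (b - 2)/(b + 3)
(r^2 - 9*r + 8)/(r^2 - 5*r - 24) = (r - 1)/(r + 3)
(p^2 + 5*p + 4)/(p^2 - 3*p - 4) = (p + 4)/(p - 4)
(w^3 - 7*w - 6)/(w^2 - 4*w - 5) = (w^2 - w - 6)/(w - 5)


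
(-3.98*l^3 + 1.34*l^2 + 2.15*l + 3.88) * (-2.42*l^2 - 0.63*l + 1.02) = 9.6316*l^5 - 0.7354*l^4 - 10.1068*l^3 - 9.3773*l^2 - 0.2514*l + 3.9576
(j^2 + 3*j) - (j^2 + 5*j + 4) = -2*j - 4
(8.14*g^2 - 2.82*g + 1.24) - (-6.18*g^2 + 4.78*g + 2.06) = 14.32*g^2 - 7.6*g - 0.82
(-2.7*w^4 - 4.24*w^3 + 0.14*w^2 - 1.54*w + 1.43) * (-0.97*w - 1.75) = 2.619*w^5 + 8.8378*w^4 + 7.2842*w^3 + 1.2488*w^2 + 1.3079*w - 2.5025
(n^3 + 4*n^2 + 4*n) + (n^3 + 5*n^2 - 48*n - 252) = 2*n^3 + 9*n^2 - 44*n - 252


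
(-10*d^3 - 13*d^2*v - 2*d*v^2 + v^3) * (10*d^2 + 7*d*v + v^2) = -100*d^5 - 200*d^4*v - 121*d^3*v^2 - 17*d^2*v^3 + 5*d*v^4 + v^5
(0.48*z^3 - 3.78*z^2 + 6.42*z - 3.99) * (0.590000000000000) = 0.2832*z^3 - 2.2302*z^2 + 3.7878*z - 2.3541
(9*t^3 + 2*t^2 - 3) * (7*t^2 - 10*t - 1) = 63*t^5 - 76*t^4 - 29*t^3 - 23*t^2 + 30*t + 3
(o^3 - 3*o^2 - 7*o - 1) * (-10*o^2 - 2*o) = -10*o^5 + 28*o^4 + 76*o^3 + 24*o^2 + 2*o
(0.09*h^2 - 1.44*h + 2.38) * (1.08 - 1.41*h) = -0.1269*h^3 + 2.1276*h^2 - 4.911*h + 2.5704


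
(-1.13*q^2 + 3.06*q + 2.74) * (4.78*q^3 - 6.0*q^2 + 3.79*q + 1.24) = -5.4014*q^5 + 21.4068*q^4 - 9.5455*q^3 - 6.2438*q^2 + 14.179*q + 3.3976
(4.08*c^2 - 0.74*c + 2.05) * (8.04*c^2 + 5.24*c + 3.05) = 32.8032*c^4 + 15.4296*c^3 + 25.0484*c^2 + 8.485*c + 6.2525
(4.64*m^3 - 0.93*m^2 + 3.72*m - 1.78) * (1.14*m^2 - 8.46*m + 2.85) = 5.2896*m^5 - 40.3146*m^4 + 25.3326*m^3 - 36.1509*m^2 + 25.6608*m - 5.073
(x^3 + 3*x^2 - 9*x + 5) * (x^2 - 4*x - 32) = x^5 - x^4 - 53*x^3 - 55*x^2 + 268*x - 160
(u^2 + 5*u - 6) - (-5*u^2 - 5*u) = 6*u^2 + 10*u - 6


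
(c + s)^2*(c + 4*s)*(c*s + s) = c^4*s + 6*c^3*s^2 + c^3*s + 9*c^2*s^3 + 6*c^2*s^2 + 4*c*s^4 + 9*c*s^3 + 4*s^4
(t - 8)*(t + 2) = t^2 - 6*t - 16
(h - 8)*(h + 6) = h^2 - 2*h - 48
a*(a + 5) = a^2 + 5*a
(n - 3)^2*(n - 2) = n^3 - 8*n^2 + 21*n - 18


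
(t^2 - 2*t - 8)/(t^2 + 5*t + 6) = (t - 4)/(t + 3)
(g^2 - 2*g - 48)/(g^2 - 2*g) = (g^2 - 2*g - 48)/(g*(g - 2))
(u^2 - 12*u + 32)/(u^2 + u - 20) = (u - 8)/(u + 5)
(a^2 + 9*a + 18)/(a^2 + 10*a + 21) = (a + 6)/(a + 7)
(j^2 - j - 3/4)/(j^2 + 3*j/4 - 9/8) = 2*(4*j^2 - 4*j - 3)/(8*j^2 + 6*j - 9)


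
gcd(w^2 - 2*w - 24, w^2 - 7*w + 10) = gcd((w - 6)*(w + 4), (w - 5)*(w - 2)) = 1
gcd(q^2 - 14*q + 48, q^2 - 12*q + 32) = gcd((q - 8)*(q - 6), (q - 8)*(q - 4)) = q - 8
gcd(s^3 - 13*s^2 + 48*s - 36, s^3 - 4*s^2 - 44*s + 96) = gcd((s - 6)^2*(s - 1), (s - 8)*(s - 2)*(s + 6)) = 1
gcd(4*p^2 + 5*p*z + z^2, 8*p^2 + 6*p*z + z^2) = 4*p + z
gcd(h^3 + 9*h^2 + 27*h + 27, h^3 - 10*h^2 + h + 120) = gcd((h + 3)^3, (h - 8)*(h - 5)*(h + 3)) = h + 3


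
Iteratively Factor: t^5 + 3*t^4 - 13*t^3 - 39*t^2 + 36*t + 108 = (t - 2)*(t^4 + 5*t^3 - 3*t^2 - 45*t - 54) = (t - 2)*(t + 3)*(t^3 + 2*t^2 - 9*t - 18) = (t - 3)*(t - 2)*(t + 3)*(t^2 + 5*t + 6) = (t - 3)*(t - 2)*(t + 2)*(t + 3)*(t + 3)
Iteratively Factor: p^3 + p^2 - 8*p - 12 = (p + 2)*(p^2 - p - 6) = (p - 3)*(p + 2)*(p + 2)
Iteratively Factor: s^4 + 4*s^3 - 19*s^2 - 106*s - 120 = (s + 4)*(s^3 - 19*s - 30) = (s + 3)*(s + 4)*(s^2 - 3*s - 10) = (s - 5)*(s + 3)*(s + 4)*(s + 2)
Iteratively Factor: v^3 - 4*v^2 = (v - 4)*(v^2) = v*(v - 4)*(v)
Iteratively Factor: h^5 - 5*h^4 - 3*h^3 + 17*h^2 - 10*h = (h - 5)*(h^4 - 3*h^2 + 2*h) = (h - 5)*(h - 1)*(h^3 + h^2 - 2*h) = (h - 5)*(h - 1)^2*(h^2 + 2*h) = (h - 5)*(h - 1)^2*(h + 2)*(h)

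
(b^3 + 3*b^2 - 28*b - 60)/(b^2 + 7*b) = (b^3 + 3*b^2 - 28*b - 60)/(b*(b + 7))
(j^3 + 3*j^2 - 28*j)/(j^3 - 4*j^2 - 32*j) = (-j^2 - 3*j + 28)/(-j^2 + 4*j + 32)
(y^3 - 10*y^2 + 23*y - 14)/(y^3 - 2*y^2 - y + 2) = (y - 7)/(y + 1)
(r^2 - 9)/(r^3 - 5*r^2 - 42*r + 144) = (r + 3)/(r^2 - 2*r - 48)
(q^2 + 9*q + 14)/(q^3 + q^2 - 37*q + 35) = (q + 2)/(q^2 - 6*q + 5)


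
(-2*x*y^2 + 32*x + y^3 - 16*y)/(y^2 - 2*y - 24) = (-2*x*y + 8*x + y^2 - 4*y)/(y - 6)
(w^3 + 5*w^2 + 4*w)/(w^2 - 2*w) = (w^2 + 5*w + 4)/(w - 2)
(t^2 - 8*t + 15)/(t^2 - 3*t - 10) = (t - 3)/(t + 2)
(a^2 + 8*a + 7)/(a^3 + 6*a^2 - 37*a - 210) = (a + 1)/(a^2 - a - 30)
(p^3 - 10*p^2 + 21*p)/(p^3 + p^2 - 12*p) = (p - 7)/(p + 4)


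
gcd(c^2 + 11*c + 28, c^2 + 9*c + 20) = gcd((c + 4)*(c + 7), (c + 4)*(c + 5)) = c + 4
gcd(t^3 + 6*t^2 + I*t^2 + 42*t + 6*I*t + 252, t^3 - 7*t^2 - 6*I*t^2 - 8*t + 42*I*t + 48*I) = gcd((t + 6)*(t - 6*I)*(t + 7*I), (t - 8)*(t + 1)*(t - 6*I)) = t - 6*I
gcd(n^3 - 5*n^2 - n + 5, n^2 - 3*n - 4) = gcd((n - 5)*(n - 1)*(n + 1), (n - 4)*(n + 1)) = n + 1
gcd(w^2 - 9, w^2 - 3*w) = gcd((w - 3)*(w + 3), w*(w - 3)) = w - 3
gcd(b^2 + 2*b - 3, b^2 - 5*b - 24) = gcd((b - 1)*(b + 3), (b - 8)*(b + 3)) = b + 3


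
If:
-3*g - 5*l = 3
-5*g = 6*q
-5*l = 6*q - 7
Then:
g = -5/4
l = 3/20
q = 25/24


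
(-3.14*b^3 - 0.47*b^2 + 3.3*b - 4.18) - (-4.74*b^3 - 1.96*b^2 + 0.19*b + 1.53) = 1.6*b^3 + 1.49*b^2 + 3.11*b - 5.71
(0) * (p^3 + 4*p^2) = 0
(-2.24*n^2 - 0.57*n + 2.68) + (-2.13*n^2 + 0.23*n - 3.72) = -4.37*n^2 - 0.34*n - 1.04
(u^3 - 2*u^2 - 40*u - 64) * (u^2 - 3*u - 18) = u^5 - 5*u^4 - 52*u^3 + 92*u^2 + 912*u + 1152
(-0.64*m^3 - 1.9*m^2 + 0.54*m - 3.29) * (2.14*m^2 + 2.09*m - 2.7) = -1.3696*m^5 - 5.4036*m^4 - 1.0874*m^3 - 0.782000000000001*m^2 - 8.3341*m + 8.883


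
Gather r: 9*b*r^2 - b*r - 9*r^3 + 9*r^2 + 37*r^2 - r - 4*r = -9*r^3 + r^2*(9*b + 46) + r*(-b - 5)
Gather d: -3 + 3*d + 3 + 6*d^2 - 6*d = 6*d^2 - 3*d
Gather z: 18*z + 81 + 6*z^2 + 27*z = 6*z^2 + 45*z + 81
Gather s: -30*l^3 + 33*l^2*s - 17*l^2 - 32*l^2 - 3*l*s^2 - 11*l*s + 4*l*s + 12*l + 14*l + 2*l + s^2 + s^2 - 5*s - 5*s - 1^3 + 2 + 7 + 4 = -30*l^3 - 49*l^2 + 28*l + s^2*(2 - 3*l) + s*(33*l^2 - 7*l - 10) + 12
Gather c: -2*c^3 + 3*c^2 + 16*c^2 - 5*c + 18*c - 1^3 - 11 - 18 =-2*c^3 + 19*c^2 + 13*c - 30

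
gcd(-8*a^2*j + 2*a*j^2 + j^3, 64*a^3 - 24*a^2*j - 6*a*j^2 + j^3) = 8*a^2 - 2*a*j - j^2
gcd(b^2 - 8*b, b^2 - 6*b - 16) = b - 8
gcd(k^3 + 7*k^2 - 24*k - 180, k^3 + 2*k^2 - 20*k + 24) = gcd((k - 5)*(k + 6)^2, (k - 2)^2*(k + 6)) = k + 6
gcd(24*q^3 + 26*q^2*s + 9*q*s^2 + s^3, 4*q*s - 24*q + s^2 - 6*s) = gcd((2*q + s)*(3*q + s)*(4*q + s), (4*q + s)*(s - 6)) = 4*q + s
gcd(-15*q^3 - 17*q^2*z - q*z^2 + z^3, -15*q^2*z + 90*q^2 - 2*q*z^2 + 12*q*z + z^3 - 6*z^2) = -15*q^2 - 2*q*z + z^2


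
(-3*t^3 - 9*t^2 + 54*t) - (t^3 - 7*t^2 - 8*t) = -4*t^3 - 2*t^2 + 62*t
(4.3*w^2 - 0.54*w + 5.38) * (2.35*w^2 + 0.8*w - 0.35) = 10.105*w^4 + 2.171*w^3 + 10.706*w^2 + 4.493*w - 1.883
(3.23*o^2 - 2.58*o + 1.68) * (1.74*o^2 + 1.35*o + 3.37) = 5.6202*o^4 - 0.1287*o^3 + 10.3253*o^2 - 6.4266*o + 5.6616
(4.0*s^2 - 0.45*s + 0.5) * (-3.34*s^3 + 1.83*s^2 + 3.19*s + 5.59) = -13.36*s^5 + 8.823*s^4 + 10.2665*s^3 + 21.8395*s^2 - 0.9205*s + 2.795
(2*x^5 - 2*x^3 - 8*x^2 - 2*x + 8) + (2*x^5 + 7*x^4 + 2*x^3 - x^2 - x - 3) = 4*x^5 + 7*x^4 - 9*x^2 - 3*x + 5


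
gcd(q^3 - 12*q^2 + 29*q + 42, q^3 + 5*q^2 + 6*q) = 1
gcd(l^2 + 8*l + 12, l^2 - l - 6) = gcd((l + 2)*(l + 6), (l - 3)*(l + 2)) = l + 2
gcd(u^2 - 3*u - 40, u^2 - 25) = u + 5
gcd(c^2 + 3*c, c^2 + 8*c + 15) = c + 3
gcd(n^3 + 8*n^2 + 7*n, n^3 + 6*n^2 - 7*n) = n^2 + 7*n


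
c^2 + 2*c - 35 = (c - 5)*(c + 7)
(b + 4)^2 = b^2 + 8*b + 16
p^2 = p^2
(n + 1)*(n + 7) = n^2 + 8*n + 7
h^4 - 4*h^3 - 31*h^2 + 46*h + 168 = (h - 7)*(h - 3)*(h + 2)*(h + 4)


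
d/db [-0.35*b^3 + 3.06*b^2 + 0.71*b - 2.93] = -1.05*b^2 + 6.12*b + 0.71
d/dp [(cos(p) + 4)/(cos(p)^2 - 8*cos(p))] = (sin(p) - 32*sin(p)/cos(p)^2 + 8*tan(p))/(cos(p) - 8)^2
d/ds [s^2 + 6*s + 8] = 2*s + 6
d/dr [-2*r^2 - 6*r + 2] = -4*r - 6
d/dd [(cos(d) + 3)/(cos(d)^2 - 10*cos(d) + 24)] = (cos(d)^2 + 6*cos(d) - 54)*sin(d)/(cos(d)^2 - 10*cos(d) + 24)^2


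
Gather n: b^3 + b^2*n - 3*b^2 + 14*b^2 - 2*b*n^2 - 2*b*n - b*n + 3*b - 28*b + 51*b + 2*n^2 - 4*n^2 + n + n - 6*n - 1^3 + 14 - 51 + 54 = b^3 + 11*b^2 + 26*b + n^2*(-2*b - 2) + n*(b^2 - 3*b - 4) + 16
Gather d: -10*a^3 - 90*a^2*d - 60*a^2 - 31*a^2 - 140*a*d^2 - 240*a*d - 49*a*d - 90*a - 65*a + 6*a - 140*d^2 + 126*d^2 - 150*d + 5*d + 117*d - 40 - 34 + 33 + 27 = -10*a^3 - 91*a^2 - 149*a + d^2*(-140*a - 14) + d*(-90*a^2 - 289*a - 28) - 14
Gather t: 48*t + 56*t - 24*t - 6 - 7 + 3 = 80*t - 10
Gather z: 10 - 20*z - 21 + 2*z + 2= -18*z - 9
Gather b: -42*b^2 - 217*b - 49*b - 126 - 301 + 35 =-42*b^2 - 266*b - 392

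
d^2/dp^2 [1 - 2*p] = 0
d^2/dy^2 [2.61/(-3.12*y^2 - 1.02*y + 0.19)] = (50.813568*y^2 + 16.612128*y - 2.61*(6.24*y + 1.02)*(12.48*y + 2.04) - 3.094416)/(3.12*y^2 + 1.02*y - 0.19)^3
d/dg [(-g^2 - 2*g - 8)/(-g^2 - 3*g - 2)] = (g^2 - 12*g - 20)/(g^4 + 6*g^3 + 13*g^2 + 12*g + 4)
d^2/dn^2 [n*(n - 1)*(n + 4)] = 6*n + 6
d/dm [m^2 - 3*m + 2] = 2*m - 3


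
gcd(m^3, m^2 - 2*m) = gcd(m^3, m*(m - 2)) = m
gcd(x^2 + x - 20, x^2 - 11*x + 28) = x - 4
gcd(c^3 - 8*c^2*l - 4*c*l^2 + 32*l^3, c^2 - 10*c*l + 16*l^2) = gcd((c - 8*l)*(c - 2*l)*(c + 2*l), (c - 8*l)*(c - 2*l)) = c^2 - 10*c*l + 16*l^2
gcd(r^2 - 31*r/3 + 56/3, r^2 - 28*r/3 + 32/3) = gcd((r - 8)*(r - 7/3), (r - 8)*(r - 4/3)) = r - 8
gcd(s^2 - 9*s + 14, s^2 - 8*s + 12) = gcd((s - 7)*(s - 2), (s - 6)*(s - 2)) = s - 2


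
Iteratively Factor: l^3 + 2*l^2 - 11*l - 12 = (l + 1)*(l^2 + l - 12) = (l + 1)*(l + 4)*(l - 3)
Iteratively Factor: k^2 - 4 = (k - 2)*(k + 2)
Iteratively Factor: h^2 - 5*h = (h - 5)*(h)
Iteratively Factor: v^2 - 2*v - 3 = (v + 1)*(v - 3)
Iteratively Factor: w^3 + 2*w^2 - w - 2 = (w - 1)*(w^2 + 3*w + 2) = (w - 1)*(w + 1)*(w + 2)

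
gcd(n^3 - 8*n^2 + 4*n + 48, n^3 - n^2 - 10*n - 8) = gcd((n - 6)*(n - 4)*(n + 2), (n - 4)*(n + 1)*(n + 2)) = n^2 - 2*n - 8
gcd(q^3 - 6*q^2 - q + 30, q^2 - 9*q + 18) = q - 3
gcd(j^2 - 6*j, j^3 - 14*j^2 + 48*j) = j^2 - 6*j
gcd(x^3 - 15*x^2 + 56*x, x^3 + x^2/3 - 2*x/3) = x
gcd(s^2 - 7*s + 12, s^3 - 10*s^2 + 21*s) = s - 3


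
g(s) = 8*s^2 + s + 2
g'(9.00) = 145.00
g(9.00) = 659.00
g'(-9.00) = -143.00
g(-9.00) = 641.00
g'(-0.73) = -10.68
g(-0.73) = 5.53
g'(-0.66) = -9.56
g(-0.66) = 4.82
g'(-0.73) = -10.68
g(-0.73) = 5.53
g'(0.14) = 3.24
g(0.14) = 2.30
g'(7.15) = 115.40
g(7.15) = 418.13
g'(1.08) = 18.28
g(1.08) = 12.41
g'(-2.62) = -40.92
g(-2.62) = 54.30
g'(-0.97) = -14.52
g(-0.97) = 8.56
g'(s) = 16*s + 1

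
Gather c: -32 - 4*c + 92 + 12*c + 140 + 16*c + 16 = 24*c + 216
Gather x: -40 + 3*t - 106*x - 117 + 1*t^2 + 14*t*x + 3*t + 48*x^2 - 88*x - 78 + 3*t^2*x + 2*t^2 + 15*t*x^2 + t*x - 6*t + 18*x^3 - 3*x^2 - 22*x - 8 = 3*t^2 + 18*x^3 + x^2*(15*t + 45) + x*(3*t^2 + 15*t - 216) - 243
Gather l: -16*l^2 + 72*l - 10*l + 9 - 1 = -16*l^2 + 62*l + 8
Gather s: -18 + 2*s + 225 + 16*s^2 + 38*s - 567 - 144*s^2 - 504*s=-128*s^2 - 464*s - 360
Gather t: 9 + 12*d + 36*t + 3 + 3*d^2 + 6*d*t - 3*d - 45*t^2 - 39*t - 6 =3*d^2 + 9*d - 45*t^2 + t*(6*d - 3) + 6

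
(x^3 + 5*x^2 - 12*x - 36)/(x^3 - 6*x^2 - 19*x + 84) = (x^2 + 8*x + 12)/(x^2 - 3*x - 28)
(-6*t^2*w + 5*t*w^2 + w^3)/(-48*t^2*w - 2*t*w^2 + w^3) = (t - w)/(8*t - w)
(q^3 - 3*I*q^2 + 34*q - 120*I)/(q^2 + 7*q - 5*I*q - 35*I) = (q^2 + 2*I*q + 24)/(q + 7)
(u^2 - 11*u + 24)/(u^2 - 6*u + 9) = (u - 8)/(u - 3)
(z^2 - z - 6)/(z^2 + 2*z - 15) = (z + 2)/(z + 5)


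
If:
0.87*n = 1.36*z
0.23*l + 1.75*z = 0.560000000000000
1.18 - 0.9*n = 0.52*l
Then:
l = 2.18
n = 0.05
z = 0.03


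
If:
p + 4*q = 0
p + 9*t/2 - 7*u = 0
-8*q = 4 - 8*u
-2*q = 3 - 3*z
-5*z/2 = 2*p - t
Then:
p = -62/79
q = 31/158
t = 298/237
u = 55/79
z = 268/237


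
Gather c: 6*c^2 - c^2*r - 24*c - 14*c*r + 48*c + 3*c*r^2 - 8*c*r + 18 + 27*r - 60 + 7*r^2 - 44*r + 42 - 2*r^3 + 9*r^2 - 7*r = c^2*(6 - r) + c*(3*r^2 - 22*r + 24) - 2*r^3 + 16*r^2 - 24*r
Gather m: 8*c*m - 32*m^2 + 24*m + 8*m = -32*m^2 + m*(8*c + 32)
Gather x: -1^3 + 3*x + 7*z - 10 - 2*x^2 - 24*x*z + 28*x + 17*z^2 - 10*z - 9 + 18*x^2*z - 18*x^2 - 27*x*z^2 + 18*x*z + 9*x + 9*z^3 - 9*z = x^2*(18*z - 20) + x*(-27*z^2 - 6*z + 40) + 9*z^3 + 17*z^2 - 12*z - 20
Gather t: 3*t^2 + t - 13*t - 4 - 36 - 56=3*t^2 - 12*t - 96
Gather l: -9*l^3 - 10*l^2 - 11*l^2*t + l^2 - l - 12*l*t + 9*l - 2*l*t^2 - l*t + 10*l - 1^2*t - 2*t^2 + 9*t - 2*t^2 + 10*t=-9*l^3 + l^2*(-11*t - 9) + l*(-2*t^2 - 13*t + 18) - 4*t^2 + 18*t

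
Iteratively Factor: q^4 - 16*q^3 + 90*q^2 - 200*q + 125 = (q - 5)*(q^3 - 11*q^2 + 35*q - 25) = (q - 5)^2*(q^2 - 6*q + 5) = (q - 5)^2*(q - 1)*(q - 5)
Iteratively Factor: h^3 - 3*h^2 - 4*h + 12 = (h + 2)*(h^2 - 5*h + 6) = (h - 2)*(h + 2)*(h - 3)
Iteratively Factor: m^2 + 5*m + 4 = (m + 1)*(m + 4)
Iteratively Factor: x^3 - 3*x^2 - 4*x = (x - 4)*(x^2 + x) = (x - 4)*(x + 1)*(x)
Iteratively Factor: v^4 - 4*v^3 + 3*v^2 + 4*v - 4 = (v - 2)*(v^3 - 2*v^2 - v + 2) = (v - 2)^2*(v^2 - 1) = (v - 2)^2*(v - 1)*(v + 1)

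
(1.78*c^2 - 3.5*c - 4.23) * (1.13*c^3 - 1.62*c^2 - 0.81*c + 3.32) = 2.0114*c^5 - 6.8386*c^4 - 0.5517*c^3 + 15.5972*c^2 - 8.1937*c - 14.0436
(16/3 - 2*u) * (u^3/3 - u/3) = -2*u^4/3 + 16*u^3/9 + 2*u^2/3 - 16*u/9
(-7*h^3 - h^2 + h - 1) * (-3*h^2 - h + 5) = 21*h^5 + 10*h^4 - 37*h^3 - 3*h^2 + 6*h - 5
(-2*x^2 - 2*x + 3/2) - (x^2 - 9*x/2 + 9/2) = -3*x^2 + 5*x/2 - 3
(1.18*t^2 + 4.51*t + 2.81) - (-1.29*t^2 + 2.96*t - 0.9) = 2.47*t^2 + 1.55*t + 3.71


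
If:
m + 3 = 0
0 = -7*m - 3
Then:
No Solution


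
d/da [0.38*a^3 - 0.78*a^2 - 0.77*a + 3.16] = 1.14*a^2 - 1.56*a - 0.77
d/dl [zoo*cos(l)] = zoo*sin(l)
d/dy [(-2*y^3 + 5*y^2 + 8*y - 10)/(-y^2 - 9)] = 2*(y^4 + 31*y^2 - 55*y - 36)/(y^4 + 18*y^2 + 81)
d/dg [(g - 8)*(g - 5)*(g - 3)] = 3*g^2 - 32*g + 79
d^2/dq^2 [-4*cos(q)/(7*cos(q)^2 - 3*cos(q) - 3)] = (-84*(1 - cos(q)^2)^2 - 196*cos(q)^5 - 112*cos(q)^3 - 132*cos(q)^2 + 468*cos(q) + 12)/(-7*cos(q)^2 + 3*cos(q) + 3)^3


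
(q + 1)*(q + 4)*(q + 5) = q^3 + 10*q^2 + 29*q + 20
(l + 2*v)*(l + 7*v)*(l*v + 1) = l^3*v + 9*l^2*v^2 + l^2 + 14*l*v^3 + 9*l*v + 14*v^2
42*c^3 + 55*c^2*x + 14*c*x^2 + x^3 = (c + x)*(6*c + x)*(7*c + x)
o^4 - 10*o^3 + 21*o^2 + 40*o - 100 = (o - 5)^2*(o - 2)*(o + 2)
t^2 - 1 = (t - 1)*(t + 1)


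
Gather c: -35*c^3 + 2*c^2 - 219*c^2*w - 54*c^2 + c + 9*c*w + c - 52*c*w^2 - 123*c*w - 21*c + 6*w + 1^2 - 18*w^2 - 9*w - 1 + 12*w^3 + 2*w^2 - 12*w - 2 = -35*c^3 + c^2*(-219*w - 52) + c*(-52*w^2 - 114*w - 19) + 12*w^3 - 16*w^2 - 15*w - 2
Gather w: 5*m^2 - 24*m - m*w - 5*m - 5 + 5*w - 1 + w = 5*m^2 - 29*m + w*(6 - m) - 6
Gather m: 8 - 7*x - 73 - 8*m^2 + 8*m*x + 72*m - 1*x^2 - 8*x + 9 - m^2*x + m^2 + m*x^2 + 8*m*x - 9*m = m^2*(-x - 7) + m*(x^2 + 16*x + 63) - x^2 - 15*x - 56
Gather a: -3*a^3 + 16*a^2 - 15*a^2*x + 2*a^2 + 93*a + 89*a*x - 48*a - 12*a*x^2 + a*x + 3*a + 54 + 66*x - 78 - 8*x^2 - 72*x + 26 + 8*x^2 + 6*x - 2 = -3*a^3 + a^2*(18 - 15*x) + a*(-12*x^2 + 90*x + 48)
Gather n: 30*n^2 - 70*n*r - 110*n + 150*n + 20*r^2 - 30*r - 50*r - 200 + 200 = 30*n^2 + n*(40 - 70*r) + 20*r^2 - 80*r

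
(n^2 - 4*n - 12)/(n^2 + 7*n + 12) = (n^2 - 4*n - 12)/(n^2 + 7*n + 12)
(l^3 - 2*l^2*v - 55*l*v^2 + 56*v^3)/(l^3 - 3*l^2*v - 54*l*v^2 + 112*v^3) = (-l + v)/(-l + 2*v)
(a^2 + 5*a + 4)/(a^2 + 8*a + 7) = (a + 4)/(a + 7)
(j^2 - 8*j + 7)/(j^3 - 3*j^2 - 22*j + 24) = (j - 7)/(j^2 - 2*j - 24)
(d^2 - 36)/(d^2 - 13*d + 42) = (d + 6)/(d - 7)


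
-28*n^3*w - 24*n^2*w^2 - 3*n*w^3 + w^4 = w*(-7*n + w)*(2*n + w)^2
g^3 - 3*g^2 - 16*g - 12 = (g - 6)*(g + 1)*(g + 2)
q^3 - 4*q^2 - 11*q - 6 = (q - 6)*(q + 1)^2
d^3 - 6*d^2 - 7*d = d*(d - 7)*(d + 1)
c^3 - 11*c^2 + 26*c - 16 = (c - 8)*(c - 2)*(c - 1)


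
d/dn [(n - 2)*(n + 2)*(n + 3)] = 3*n^2 + 6*n - 4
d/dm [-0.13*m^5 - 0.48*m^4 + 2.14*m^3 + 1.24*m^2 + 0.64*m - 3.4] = -0.65*m^4 - 1.92*m^3 + 6.42*m^2 + 2.48*m + 0.64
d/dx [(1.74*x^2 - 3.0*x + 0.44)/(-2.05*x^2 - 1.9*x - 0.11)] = (-9.456*x^2 + 1.4212*x + 1.166)/(4.2025*x^4 + 7.79*x^3 + 4.061*x^2 + 0.418*x + 0.0121)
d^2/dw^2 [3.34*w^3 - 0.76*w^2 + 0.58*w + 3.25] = 20.04*w - 1.52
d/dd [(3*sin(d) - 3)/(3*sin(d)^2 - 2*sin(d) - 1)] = -9*cos(d)/(3*sin(d) + 1)^2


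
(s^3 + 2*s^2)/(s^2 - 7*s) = s*(s + 2)/(s - 7)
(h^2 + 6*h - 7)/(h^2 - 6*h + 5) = (h + 7)/(h - 5)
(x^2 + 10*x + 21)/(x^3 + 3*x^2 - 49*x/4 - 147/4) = 4*(x + 7)/(4*x^2 - 49)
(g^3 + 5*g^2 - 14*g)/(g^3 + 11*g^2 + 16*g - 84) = g/(g + 6)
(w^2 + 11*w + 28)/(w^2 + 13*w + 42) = (w + 4)/(w + 6)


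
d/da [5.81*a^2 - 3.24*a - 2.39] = 11.62*a - 3.24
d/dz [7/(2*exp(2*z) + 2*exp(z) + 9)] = (-28*exp(z) - 14)*exp(z)/(2*exp(2*z) + 2*exp(z) + 9)^2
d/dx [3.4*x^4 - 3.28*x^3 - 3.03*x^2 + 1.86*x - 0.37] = 13.6*x^3 - 9.84*x^2 - 6.06*x + 1.86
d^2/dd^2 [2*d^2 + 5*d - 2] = 4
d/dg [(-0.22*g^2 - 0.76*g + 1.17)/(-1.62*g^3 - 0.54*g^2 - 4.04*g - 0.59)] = (-0.3564*g^4 - 2.4624*g^3 + 6.1646*g^2 + 1.5232*g + 5.1752)/(2.6244*g^6 + 1.7496*g^5 + 13.3812*g^4 + 6.2748*g^3 + 16.9588*g^2 + 4.7672*g + 0.3481)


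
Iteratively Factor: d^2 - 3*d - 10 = (d - 5)*(d + 2)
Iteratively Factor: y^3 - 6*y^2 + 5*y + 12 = (y - 4)*(y^2 - 2*y - 3) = (y - 4)*(y + 1)*(y - 3)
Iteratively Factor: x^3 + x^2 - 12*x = (x - 3)*(x^2 + 4*x) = x*(x - 3)*(x + 4)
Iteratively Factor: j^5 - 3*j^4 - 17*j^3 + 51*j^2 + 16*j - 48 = (j + 4)*(j^4 - 7*j^3 + 11*j^2 + 7*j - 12) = (j - 3)*(j + 4)*(j^3 - 4*j^2 - j + 4) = (j - 3)*(j + 1)*(j + 4)*(j^2 - 5*j + 4) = (j - 3)*(j - 1)*(j + 1)*(j + 4)*(j - 4)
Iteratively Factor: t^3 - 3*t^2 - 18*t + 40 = (t - 5)*(t^2 + 2*t - 8) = (t - 5)*(t - 2)*(t + 4)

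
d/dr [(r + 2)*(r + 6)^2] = (r + 6)*(3*r + 10)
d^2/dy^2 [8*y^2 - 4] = 16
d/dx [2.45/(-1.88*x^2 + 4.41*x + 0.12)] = (9.212*x - 10.8045)/(-1.88*x^2 + 4.41*x + 0.12)^2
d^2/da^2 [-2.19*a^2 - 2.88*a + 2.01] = -4.38000000000000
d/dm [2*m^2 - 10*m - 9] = 4*m - 10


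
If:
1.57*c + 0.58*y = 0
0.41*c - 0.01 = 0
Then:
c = 0.02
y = -0.07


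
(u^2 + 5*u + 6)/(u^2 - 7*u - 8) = (u^2 + 5*u + 6)/(u^2 - 7*u - 8)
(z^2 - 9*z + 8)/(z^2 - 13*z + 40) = (z - 1)/(z - 5)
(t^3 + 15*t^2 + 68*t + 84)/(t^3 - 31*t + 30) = (t^2 + 9*t + 14)/(t^2 - 6*t + 5)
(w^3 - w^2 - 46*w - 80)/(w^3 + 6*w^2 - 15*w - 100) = (w^2 - 6*w - 16)/(w^2 + w - 20)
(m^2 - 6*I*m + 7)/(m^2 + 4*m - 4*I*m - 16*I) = (m^2 - 6*I*m + 7)/(m^2 + 4*m*(1 - I) - 16*I)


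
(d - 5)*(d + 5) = d^2 - 25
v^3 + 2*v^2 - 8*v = v*(v - 2)*(v + 4)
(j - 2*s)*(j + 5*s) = j^2 + 3*j*s - 10*s^2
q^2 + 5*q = q*(q + 5)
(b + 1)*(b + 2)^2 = b^3 + 5*b^2 + 8*b + 4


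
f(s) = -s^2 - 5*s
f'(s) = -2*s - 5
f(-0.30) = 1.41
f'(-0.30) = -4.40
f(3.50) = -29.75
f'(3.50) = -12.00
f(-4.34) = 2.86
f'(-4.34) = 3.68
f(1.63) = -10.81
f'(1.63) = -8.26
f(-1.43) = 5.11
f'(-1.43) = -2.14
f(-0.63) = 2.75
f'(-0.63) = -3.74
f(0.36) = -1.93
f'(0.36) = -5.72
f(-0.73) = 3.12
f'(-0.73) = -3.54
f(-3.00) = 6.00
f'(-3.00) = 1.00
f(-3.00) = 6.00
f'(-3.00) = 1.00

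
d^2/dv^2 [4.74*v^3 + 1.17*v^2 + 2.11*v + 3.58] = 28.44*v + 2.34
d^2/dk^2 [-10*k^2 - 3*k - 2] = -20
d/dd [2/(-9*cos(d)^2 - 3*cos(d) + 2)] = -6*(6*cos(d) + 1)*sin(d)/(9*cos(d)^2 + 3*cos(d) - 2)^2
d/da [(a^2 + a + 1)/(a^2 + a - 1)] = -(4*a + 2)/(a^2 + a - 1)^2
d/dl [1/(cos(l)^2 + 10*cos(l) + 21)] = 2*(cos(l) + 5)*sin(l)/(cos(l)^2 + 10*cos(l) + 21)^2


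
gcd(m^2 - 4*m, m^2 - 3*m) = m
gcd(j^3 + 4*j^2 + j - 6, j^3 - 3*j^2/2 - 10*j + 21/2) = j^2 + 2*j - 3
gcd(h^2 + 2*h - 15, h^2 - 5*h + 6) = h - 3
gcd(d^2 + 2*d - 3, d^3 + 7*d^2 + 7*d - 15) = d^2 + 2*d - 3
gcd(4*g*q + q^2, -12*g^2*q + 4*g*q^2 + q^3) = q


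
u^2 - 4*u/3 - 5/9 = (u - 5/3)*(u + 1/3)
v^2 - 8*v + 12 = (v - 6)*(v - 2)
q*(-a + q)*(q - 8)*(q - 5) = -a*q^3 + 13*a*q^2 - 40*a*q + q^4 - 13*q^3 + 40*q^2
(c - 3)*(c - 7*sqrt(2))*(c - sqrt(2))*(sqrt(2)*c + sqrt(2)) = sqrt(2)*c^4 - 16*c^3 - 2*sqrt(2)*c^3 + 11*sqrt(2)*c^2 + 32*c^2 - 28*sqrt(2)*c + 48*c - 42*sqrt(2)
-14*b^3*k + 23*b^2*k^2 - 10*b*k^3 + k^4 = k*(-7*b + k)*(-2*b + k)*(-b + k)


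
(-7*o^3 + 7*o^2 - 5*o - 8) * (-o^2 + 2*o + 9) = 7*o^5 - 21*o^4 - 44*o^3 + 61*o^2 - 61*o - 72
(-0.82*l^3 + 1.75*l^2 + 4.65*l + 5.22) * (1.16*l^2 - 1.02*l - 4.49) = -0.9512*l^5 + 2.8664*l^4 + 7.2908*l^3 - 6.5453*l^2 - 26.2029*l - 23.4378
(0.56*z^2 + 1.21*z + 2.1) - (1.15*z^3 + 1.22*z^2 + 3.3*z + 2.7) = -1.15*z^3 - 0.66*z^2 - 2.09*z - 0.6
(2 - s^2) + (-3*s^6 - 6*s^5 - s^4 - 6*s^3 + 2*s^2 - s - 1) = -3*s^6 - 6*s^5 - s^4 - 6*s^3 + s^2 - s + 1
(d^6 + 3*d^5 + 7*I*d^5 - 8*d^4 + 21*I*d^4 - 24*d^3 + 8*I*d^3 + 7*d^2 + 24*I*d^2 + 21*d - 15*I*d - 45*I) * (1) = d^6 + 3*d^5 + 7*I*d^5 - 8*d^4 + 21*I*d^4 - 24*d^3 + 8*I*d^3 + 7*d^2 + 24*I*d^2 + 21*d - 15*I*d - 45*I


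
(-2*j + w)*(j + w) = -2*j^2 - j*w + w^2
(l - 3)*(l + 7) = l^2 + 4*l - 21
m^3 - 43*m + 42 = (m - 6)*(m - 1)*(m + 7)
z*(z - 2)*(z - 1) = z^3 - 3*z^2 + 2*z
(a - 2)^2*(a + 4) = a^3 - 12*a + 16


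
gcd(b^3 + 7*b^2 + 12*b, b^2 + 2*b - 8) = b + 4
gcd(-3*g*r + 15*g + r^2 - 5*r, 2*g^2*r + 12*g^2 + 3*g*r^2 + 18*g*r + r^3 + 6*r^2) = 1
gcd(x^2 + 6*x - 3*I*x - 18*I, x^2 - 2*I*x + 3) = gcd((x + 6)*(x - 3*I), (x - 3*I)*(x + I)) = x - 3*I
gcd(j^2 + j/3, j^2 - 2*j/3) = j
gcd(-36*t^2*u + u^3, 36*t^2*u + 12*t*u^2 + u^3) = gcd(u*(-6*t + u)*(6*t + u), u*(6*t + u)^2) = 6*t*u + u^2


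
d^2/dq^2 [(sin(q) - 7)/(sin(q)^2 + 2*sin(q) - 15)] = (-sin(q)^5 + 30*sin(q)^4 - 46*sin(q)^3 + 376*sin(q)^2 - 9*sin(q) - 206)/(sin(q)^2 + 2*sin(q) - 15)^3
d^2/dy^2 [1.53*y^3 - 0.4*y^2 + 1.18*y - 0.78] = 9.18*y - 0.8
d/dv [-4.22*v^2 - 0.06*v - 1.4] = -8.44*v - 0.06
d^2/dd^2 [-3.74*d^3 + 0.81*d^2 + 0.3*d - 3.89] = 1.62 - 22.44*d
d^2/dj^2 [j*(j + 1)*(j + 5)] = 6*j + 12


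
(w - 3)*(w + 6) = w^2 + 3*w - 18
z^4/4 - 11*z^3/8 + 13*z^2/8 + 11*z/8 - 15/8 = (z/4 + 1/4)*(z - 3)*(z - 5/2)*(z - 1)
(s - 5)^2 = s^2 - 10*s + 25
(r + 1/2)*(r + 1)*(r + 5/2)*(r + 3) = r^4 + 7*r^3 + 65*r^2/4 + 14*r + 15/4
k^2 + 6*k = k*(k + 6)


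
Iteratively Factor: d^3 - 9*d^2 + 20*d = (d)*(d^2 - 9*d + 20) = d*(d - 4)*(d - 5)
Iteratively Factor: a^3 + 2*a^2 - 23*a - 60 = (a - 5)*(a^2 + 7*a + 12) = (a - 5)*(a + 3)*(a + 4)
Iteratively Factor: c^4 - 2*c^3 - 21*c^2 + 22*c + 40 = (c + 4)*(c^3 - 6*c^2 + 3*c + 10) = (c + 1)*(c + 4)*(c^2 - 7*c + 10) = (c - 5)*(c + 1)*(c + 4)*(c - 2)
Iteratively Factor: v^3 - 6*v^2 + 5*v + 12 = (v - 4)*(v^2 - 2*v - 3) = (v - 4)*(v + 1)*(v - 3)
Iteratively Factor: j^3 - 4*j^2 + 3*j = (j - 1)*(j^2 - 3*j) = j*(j - 1)*(j - 3)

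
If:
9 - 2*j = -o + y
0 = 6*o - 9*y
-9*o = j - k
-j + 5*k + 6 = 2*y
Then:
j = 1173/266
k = -123/266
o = -72/133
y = -48/133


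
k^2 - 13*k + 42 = (k - 7)*(k - 6)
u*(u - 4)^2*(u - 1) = u^4 - 9*u^3 + 24*u^2 - 16*u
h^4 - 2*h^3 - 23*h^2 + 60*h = h*(h - 4)*(h - 3)*(h + 5)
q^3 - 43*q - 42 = (q - 7)*(q + 1)*(q + 6)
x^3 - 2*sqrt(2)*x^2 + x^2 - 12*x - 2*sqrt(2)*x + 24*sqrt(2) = (x - 3)*(x + 4)*(x - 2*sqrt(2))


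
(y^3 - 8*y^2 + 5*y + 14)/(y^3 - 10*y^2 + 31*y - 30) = (y^2 - 6*y - 7)/(y^2 - 8*y + 15)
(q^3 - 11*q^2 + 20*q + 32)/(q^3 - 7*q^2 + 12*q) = (q^2 - 7*q - 8)/(q*(q - 3))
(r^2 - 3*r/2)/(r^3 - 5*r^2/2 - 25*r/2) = (3 - 2*r)/(-2*r^2 + 5*r + 25)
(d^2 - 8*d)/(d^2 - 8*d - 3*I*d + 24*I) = d/(d - 3*I)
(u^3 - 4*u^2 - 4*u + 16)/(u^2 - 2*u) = u - 2 - 8/u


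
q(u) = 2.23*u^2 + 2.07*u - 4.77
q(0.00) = -4.77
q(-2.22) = 1.62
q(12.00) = 341.19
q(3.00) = 21.51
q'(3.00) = 15.45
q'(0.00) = 2.07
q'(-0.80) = -1.50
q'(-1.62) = -5.16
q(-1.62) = -2.27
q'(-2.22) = -7.83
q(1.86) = 6.80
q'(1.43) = 8.45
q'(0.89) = 6.04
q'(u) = 4.46*u + 2.07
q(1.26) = 1.38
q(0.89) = -1.16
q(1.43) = 2.75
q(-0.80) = -5.00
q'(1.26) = 7.69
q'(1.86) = 10.37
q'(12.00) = 55.59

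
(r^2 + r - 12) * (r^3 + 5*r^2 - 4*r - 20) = r^5 + 6*r^4 - 11*r^3 - 84*r^2 + 28*r + 240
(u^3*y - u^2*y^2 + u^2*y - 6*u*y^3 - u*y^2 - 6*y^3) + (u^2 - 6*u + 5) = u^3*y - u^2*y^2 + u^2*y + u^2 - 6*u*y^3 - u*y^2 - 6*u - 6*y^3 + 5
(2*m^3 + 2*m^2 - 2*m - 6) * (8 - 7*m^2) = -14*m^5 - 14*m^4 + 30*m^3 + 58*m^2 - 16*m - 48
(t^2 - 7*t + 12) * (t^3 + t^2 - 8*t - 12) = t^5 - 6*t^4 - 3*t^3 + 56*t^2 - 12*t - 144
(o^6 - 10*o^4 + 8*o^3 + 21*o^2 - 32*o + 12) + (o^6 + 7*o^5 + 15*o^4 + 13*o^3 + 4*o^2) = 2*o^6 + 7*o^5 + 5*o^4 + 21*o^3 + 25*o^2 - 32*o + 12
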